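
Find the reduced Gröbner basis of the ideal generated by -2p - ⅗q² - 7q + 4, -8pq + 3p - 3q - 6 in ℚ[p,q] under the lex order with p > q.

G = {p + 3/10q² + 7/2q - 2, q³ + 271/24q² - 295/24q}

The reduced Gröbner basis is the canonical form of the ideal for this ordering.

f_1 = -2p - ⅗q² - 7q + 4, LT = p.
f_2 = -8pq + 3p - 3q - 6, LT = pq.

S(f_1,f_2): lcm = pq. S = ⅜p + 3/10q³ + 7/2q² - 19/8q - ¾.
  reduce S modulo (f_1, f_2):
  remainder 3/10q³ + 271/80q² - 59/16q ≠ 0; add g_3 = 3/10q³ + 271/80q² - 59/16q to the basis.

The other S-polynomials (S(f_1,g_3), S(f_2,g_3)) all reduce to 0 modulo the current basis, so we have a Gröbner basis.
Inter-reduce: drop elements whose leading term is divisible by another's, tail-reduce, and make monic.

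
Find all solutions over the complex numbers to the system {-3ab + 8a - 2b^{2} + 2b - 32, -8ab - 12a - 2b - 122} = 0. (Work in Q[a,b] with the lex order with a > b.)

Compute a lex Gröbner basis by Buchberger's algorithm.
f_1 = -3ab + 8a - 2b^{2} + 2b - 32, LT = ab.
f_2 = -8ab - 12a - 2b - 122, LT = ab.

S(f_1,f_2): lcm = ab. S = -\tfrac{25}{6}a + \tfrac{2}{3}b^{2} - \tfrac{11}{12}b - \tfrac{55}{12}.
  leading term a: no divisor's leading term divides it; move -\tfrac{25}{6}a to the remainder.
  leading term b^{2}: no divisor's leading term divides it; move \tfrac{2}{3}b^{2} to the remainder.
  leading term b: no divisor's leading term divides it; move -\tfrac{11}{12}b to the remainder.
  leading term 1: no divisor's leading term divides it; move -\tfrac{55}{12} to the remainder.
  remainder -\tfrac{25}{6}a + \tfrac{2}{3}b^{2} - \tfrac{11}{12}b - \tfrac{55}{12} ≠ 0; add h_3 = -\tfrac{25}{6}a + \tfrac{2}{3}b^{2} - \tfrac{11}{12}b - \tfrac{55}{12} to the basis.

S(f_1,h_3): lcm = ab. S = -\tfrac{8}{3}a + \tfrac{4}{25}b^{3} + \tfrac{67}{150}b^{2} - \tfrac{53}{30}b + \tfrac{32}{3}.
  leading term a: subtract (\tfrac{16}{25})·h_3 from -\tfrac{8}{3}a + \tfrac{4}{25}b^{3} + \tfrac{67}{150}b^{2} - \tfrac{53}{30}b + \tfrac{32}{3} → \tfrac{4}{25}b^{3} + \tfrac{1}{50}b^{2} - \tfrac{59}{50}b + \tfrac{68}{5}
  leading term b^{3}: no divisor's leading term divides it; move \tfrac{4}{25}b^{3} to the remainder.
  leading term b^{2}: no divisor's leading term divides it; move \tfrac{1}{50}b^{2} to the remainder.
  leading term b: no divisor's leading term divides it; move -\tfrac{59}{50}b to the remainder.
  leading term 1: no divisor's leading term divides it; move \tfrac{68}{5} to the remainder.
  remainder \tfrac{4}{25}b^{3} + \tfrac{1}{50}b^{2} - \tfrac{59}{50}b + \tfrac{68}{5} ≠ 0; add h_4 = \tfrac{4}{25}b^{3} + \tfrac{1}{50}b^{2} - \tfrac{59}{50}b + \tfrac{68}{5} to the basis.

The other S-polynomials (S(f_2,h_3), S(f_1,h_4), S(f_2,h_4), S(h_3,h_4)) all reduce to 0 modulo the current basis, so we have a Gröbner basis.
Inter-reduce: drop elements whose leading term is divisible by another's, tail-reduce, and make monic.
Reduced Gröbner basis: {a - \tfrac{4}{25}b^{2} + \tfrac{11}{50}b + \tfrac{11}{10}, b^{3} + \tfrac{1}{8}b^{2} - \tfrac{59}{8}b + 85}.

The lex basis is triangular: the last element involves only b. Solving b^{3} + \tfrac{1}{8}b^{2} - \tfrac{59}{8}b + 85 = 0 gives b ∈ {-5, 39/16 - sqrt(2831)*I/16, 39/16 + sqrt(2831)*I/16}; substituting each value into the earlier elements determines the remaining variables.
  b = -5: the earlier basis element becomes a - 4 = 0, giving a = 4 — point (4, -5).
  b = 39/16 - sqrt(2831)*I/16: the earlier basis element becomes a + 491/200 + 7*sqrt(2831)*I/200 = 0, giving a = -491/200 - 7*sqrt(2831)*I/200 — point (-491/200 - 7*sqrt(2831)*I/200, 39/16 - sqrt(2831)*I/16).
  b = 39/16 + sqrt(2831)*I/16: the earlier basis element becomes a + 491/200 - 7*sqrt(2831)*I/200 = 0, giving a = -491/200 + 7*sqrt(2831)*I/200 — point (-491/200 + 7*sqrt(2831)*I/200, 39/16 + sqrt(2831)*I/16).

{(4, -5), (-491/200 - 7*sqrt(2831)*I/200, 39/16 - sqrt(2831)*I/16), (-491/200 + 7*sqrt(2831)*I/200, 39/16 + sqrt(2831)*I/16)}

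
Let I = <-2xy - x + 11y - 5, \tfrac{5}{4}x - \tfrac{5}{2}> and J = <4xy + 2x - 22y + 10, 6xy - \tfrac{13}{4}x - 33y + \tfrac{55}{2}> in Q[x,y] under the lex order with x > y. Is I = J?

For a fixed monomial order, each ideal has a unique reduced Gröbner basis; comparing bases decides equality.
Buchberger on the first generating set:
f_1 = -2xy - x + 11y - 5, LT = xy.
f_2 = \tfrac{5}{4}x - \tfrac{5}{2}, LT = x.

S(f_1,f_2): lcm = xy. S = \tfrac{1}{2}x - \tfrac{7}{2}y + \tfrac{5}{2}.
  leading term x: subtract (\tfrac{2}{5})·f_2 from \tfrac{1}{2}x - \tfrac{7}{2}y + \tfrac{5}{2} → -\tfrac{7}{2}y + \tfrac{7}{2}
  leading term y: no divisor's leading term divides it; move -\tfrac{7}{2}y to the remainder.
  leading term 1: no divisor's leading term divides it; move \tfrac{7}{2} to the remainder.
  remainder -\tfrac{7}{2}y + \tfrac{7}{2} ≠ 0; add g_3 = -\tfrac{7}{2}y + \tfrac{7}{2} to the basis.

S(f_1,g_3): lcm = xy. S = \tfrac{3}{2}x - \tfrac{11}{2}y + \tfrac{5}{2}.
  leading term x: subtract (\tfrac{6}{5})·f_2 from \tfrac{3}{2}x - \tfrac{11}{2}y + \tfrac{5}{2} → -\tfrac{11}{2}y + \tfrac{11}{2}
  leading term y: subtract (\tfrac{11}{7})·g_3 from -\tfrac{11}{2}y + \tfrac{11}{2} → 0
  remainder 0.

S(f_2,g_3): leading monomials are coprime, so the S-polynomial reduces to 0 (Buchberger's first criterion).
Every S-polynomial of the final basis reduces to 0, so we have a Gröbner basis.
Inter-reduce: drop elements whose leading term is divisible by another's, tail-reduce, and make monic.
Reduced Gröbner basis: {x - 2, y - 1}.

Buchberger on the second generating set:
h_1 = 4xy + 2x - 22y + 10, LT = xy.
h_2 = 6xy - \tfrac{13}{4}x - 33y + \tfrac{55}{2}, LT = xy.

S(h_1,h_2): lcm = xy. S = \tfrac{25}{24}x - \tfrac{25}{12}.
  leading term x: no divisor's leading term divides it; move \tfrac{25}{24}x to the remainder.
  leading term 1: no divisor's leading term divides it; move -\tfrac{25}{12} to the remainder.
  remainder \tfrac{25}{24}x - \tfrac{25}{12} ≠ 0; add k_3 = \tfrac{25}{24}x - \tfrac{25}{12} to the basis.

S(h_1,k_3): lcm = xy. S = \tfrac{1}{2}x - \tfrac{7}{2}y + \tfrac{5}{2}.
  leading term x: subtract (\tfrac{12}{25})·k_3 from \tfrac{1}{2}x - \tfrac{7}{2}y + \tfrac{5}{2} → -\tfrac{7}{2}y + \tfrac{7}{2}
  leading term y: no divisor's leading term divides it; move -\tfrac{7}{2}y to the remainder.
  leading term 1: no divisor's leading term divides it; move \tfrac{7}{2} to the remainder.
  remainder -\tfrac{7}{2}y + \tfrac{7}{2} ≠ 0; add k_4 = -\tfrac{7}{2}y + \tfrac{7}{2} to the basis.

S(h_2,k_3): lcm = xy. S = -\tfrac{13}{24}x - \tfrac{7}{2}y + \tfrac{55}{12}.
  leading term x: subtract (-\tfrac{13}{25})·k_3 from -\tfrac{13}{24}x - \tfrac{7}{2}y + \tfrac{55}{12} → -\tfrac{7}{2}y + \tfrac{7}{2}
  leading term y: subtract (1)·k_4 from -\tfrac{7}{2}y + \tfrac{7}{2} → 0
  remainder 0.

S(h_1,k_4): lcm = xy. S = \tfrac{3}{2}x - \tfrac{11}{2}y + \tfrac{5}{2}.
  leading term x: subtract (\tfrac{36}{25})·k_3 from \tfrac{3}{2}x - \tfrac{11}{2}y + \tfrac{5}{2} → -\tfrac{11}{2}y + \tfrac{11}{2}
  leading term y: subtract (\tfrac{11}{7})·k_4 from -\tfrac{11}{2}y + \tfrac{11}{2} → 0
  remainder 0.

S(h_2,k_4): lcm = xy. S = \tfrac{11}{24}x - \tfrac{11}{2}y + \tfrac{55}{12}.
  leading term x: subtract (\tfrac{11}{25})·k_3 from \tfrac{11}{24}x - \tfrac{11}{2}y + \tfrac{55}{12} → -\tfrac{11}{2}y + \tfrac{11}{2}
  leading term y: subtract (\tfrac{11}{7})·k_4 from -\tfrac{11}{2}y + \tfrac{11}{2} → 0
  remainder 0.

S(k_3,k_4): leading monomials are coprime, so the S-polynomial reduces to 0 (Buchberger's first criterion).
Every S-polynomial of the final basis reduces to 0, so we have a Gröbner basis.
Inter-reduce: drop elements whose leading term is divisible by another's, tail-reduce, and make monic.
Reduced Gröbner basis: {x - 2, y - 1}.

The two bases agree; hence the ideals are identical.

Yes, the ideals are equal.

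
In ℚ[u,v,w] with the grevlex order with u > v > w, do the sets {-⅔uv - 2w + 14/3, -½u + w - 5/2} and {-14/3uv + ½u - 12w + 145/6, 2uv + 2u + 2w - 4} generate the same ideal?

No, the ideals differ.

For a fixed monomial order, each ideal has a unique reduced Gröbner basis; comparing bases decides equality.
Buchberger on the first generating set:
f_1 = -⅔uv - 2w + 14/3, LT = uv.
f_2 = -½u + w - 5/2, LT = u.

S(f_1,f_2): lcm = uv. S = 2vw - 5v + 3w - 7.
  reduce S modulo (f_1, f_2):
  remainder 2vw - 5v + 3w - 7 ≠ 0; add g_3 = 2vw - 5v + 3w - 7 to the basis.

The other S-polynomials (S(f_1,g_3), S(f_2,g_3)) all reduce to 0 modulo the current basis, so we have a Gröbner basis.
Inter-reduce: drop elements whose leading term is divisible by another's, tail-reduce, and make monic.
Reduced Gröbner basis: {vw - 5/2v + 3/2w - 7/2, u - 2w + 5}.

Buchberger on the second generating set:
h_1 = -14/3uv + ½u - 12w + 145/6, LT = uv.
h_2 = 2uv + 2u + 2w - 4, LT = uv.

S(h_1,h_2): lcm = uv. S = -31/28u + 11/7w - 89/28.
  reduce S modulo (h_1, h_2):
  remainder -31/28u + 11/7w - 89/28 ≠ 0; add k_3 = -31/28u + 11/7w - 89/28 to the basis.

S(h_1,k_3): lcm = uv. S = 44/31vw - 3/28u - 89/31v + 18/7w - 145/28.
  reduce S modulo (h_1, h_2, k_3):
  remainder 44/31vw - 89/31v + 75/31w - 151/31 ≠ 0; add k_4 = 44/31vw - 89/31v + 75/31w - 151/31 to the basis.

The other S-polynomials (S(h_2,k_3), S(h_1,k_4), S(h_2,k_4), S(k_3,k_4)) all reduce to 0 modulo the current basis, so we have a Gröbner basis.
Inter-reduce: drop elements whose leading term is divisible by another's, tail-reduce, and make monic.
Reduced Gröbner basis: {vw - 89/44v + 75/44w - 151/44, u - 44/31w + 89/31}.

These differ, so the ideals are not equal.
The choice of monomial ordering does not affect the verdict — as long as both bases are computed under the same ordering, their equality decides ideal equality.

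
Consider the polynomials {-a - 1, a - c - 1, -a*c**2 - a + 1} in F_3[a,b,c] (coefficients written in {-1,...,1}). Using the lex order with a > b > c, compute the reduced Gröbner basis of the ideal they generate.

G = {a + 1, c - 1}

The reduced Gröbner basis is the canonical form of the ideal for this ordering.

f_1 = -a - 1, LT = a.
f_2 = a - c - 1, LT = a.
f_3 = -a*c**2 - a + 1, LT = a*c**2.

S(f_1,f_2): lcm = a. S = c - 1.
  leading term c: no divisor's leading term divides it; move c to the remainder.
  leading term 1: no divisor's leading term divides it; move -1 to the remainder.
  remainder c - 1 ≠ 0; add g_4 = c - 1 to the basis.

S(f_1,f_3): lcm = a*c**2. S = -a + c**2 + 1.
  leading term a: subtract (1)·f_1 from -a + c**2 + 1 → c**2 - 1
  leading term c**2: subtract (c)·g_4 from c**2 - 1 → c - 1
  leading term c: subtract (1)·g_4 from c - 1 → 0
  remainder 0.

S(f_2,f_3): lcm = a*c**2. S = -a - c**3 - c**2 + 1.
  leading term a: subtract (1)·f_1 from -a - c**3 - c**2 + 1 → -c**3 - c**2 - 1
  leading term c**3: subtract (-c**2)·g_4 from -c**3 - c**2 - 1 → c**2 - 1
  leading term c**2: subtract (c)·g_4 from c**2 - 1 → c - 1
  leading term c: subtract (1)·g_4 from c - 1 → 0
  remainder 0.

S(f_1,g_4): leading monomials are coprime, so the S-polynomial reduces to 0 (Buchberger's first criterion).
S(f_2,g_4): leading monomials are coprime, so the S-polynomial reduces to 0 (Buchberger's first criterion).
S(f_3,g_4): lcm = a*c**2. S = a*c + a - 1.
  leading term a*c: subtract (-c)·f_1 from a*c + a - 1 → a - c - 1
  leading term a: subtract (-1)·f_1 from a - c - 1 → -c + 1
  leading term c: subtract (-1)·g_4 from -c + 1 → 0
  remainder 0.

Every S-polynomial of the final basis reduces to 0, so we have a Gröbner basis.
Inter-reduce: drop elements whose leading term is divisible by another's, tail-reduce, and make monic.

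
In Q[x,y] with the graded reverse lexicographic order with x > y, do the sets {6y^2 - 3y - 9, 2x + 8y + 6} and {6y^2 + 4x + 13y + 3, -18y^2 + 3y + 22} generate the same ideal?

No, the ideals differ.

Equality of ideals is decidable: compute both reduced Gröbner bases (unique for the ordering) and check whether they agree.
Buchberger on the first generating set:
f_1 = 6y^2 - 3y - 9, LT = y^2.
f_2 = 2x + 8y + 6, LT = x.

The S-polynomials (S(f_1,f_2)) all reduce to 0 modulo the current basis, so we have a Gröbner basis.
Inter-reduce: drop elements whose leading term is divisible by another's, tail-reduce, and make monic.
Reduced Gröbner basis: {y^2 - 1/2y - 3/2, x + 4y + 3}.

Buchberger on the second generating set:
h_1 = 6y^2 + 4x + 13y + 3, LT = y^2.
h_2 = -18y^2 + 3y + 22, LT = y^2.

S(h_1,h_2): lcm = y^2. S = 2/3x + 7/3y + 31/18.
  reduce S modulo (h_1, h_2):
  remainder 2/3x + 7/3y + 31/18 ≠ 0; add k_3 = 2/3x + 7/3y + 31/18 to the basis.

The other S-polynomials (S(h_1,k_3), S(h_2,k_3)) all reduce to 0 modulo the current basis, so we have a Gröbner basis.
Inter-reduce: drop elements whose leading term is divisible by another's, tail-reduce, and make monic.
Reduced Gröbner basis: {y^2 - 1/6y - 11/9, x + 7/2y + 31/12}.

These differ, so the ideals are not equal.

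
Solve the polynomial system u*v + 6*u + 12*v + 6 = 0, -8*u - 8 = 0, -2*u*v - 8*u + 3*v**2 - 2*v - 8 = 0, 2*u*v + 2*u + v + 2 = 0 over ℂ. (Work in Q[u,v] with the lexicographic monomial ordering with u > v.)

Compute a lex Gröbner basis by Buchberger's algorithm.
f_1 = u*v + 6*u + 12*v + 6, LT = u*v.
f_2 = -8*u - 8, LT = u.
f_3 = -2*u*v - 8*u + 3*v**2 - 2*v - 8, LT = u*v.
f_4 = 2*u*v + 2*u + v + 2, LT = u*v.

S(f_1,f_2): lcm = u*v. S = 6*u + 11*v + 6.
  leading term u: subtract (-3/4)·f_2 from 6*u + 11*v + 6 → 11*v
  leading term v: no divisor's leading term divides it; move 11*v to the remainder.
  remainder 11*v ≠ 0; add h_5 = 11*v to the basis.

The other S-polynomials (S(f_1,f_3), S(f_1,f_4), S(f_2,f_3), S(f_2,f_4), S(f_3,f_4), S(f_1,h_5), S(f_2,h_5), S(f_3,h_5), S(f_4,h_5)) all reduce to 0 modulo the current basis, so we have a Gröbner basis.
Inter-reduce: drop elements whose leading term is divisible by another's, tail-reduce, and make monic.
Reduced Gröbner basis: {u + 1, v}.

Since the basis is lex-ordered, v is univariate in v. Its roots are {0}. Back-substituting each root into the other basis elements fixes the other coordinates.
  v = 0: the earlier basis element becomes u + 1 = 0, giving u = -1 — point (-1, 0).
Check: every point annihilates each of the original generators.

{(-1, 0)}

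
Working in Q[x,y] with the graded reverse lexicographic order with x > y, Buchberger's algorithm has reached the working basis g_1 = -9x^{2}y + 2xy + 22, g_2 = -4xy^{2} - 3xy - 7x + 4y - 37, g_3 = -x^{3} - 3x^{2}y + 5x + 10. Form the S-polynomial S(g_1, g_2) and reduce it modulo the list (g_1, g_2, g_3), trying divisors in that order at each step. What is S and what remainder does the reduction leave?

lcm(LM(g_1), LM(g_2)) = x^{2}y^{2}.
S = (lcm/LT(g_1))·g_1 − (lcm/LT(g_2))·g_2 = -\tfrac{3}{4}x^{2}y - \tfrac{2}{9}xy^{2} - \tfrac{7}{4}x^{2} + xy - \tfrac{37}{4}x - \tfrac{22}{9}y.
Reduce S modulo (g_1, g_2, g_3) in that order:
  leading term x^{2}y: subtract (\tfrac{1}{12})·g_1 from -\tfrac{3}{4}x^{2}y - \tfrac{2}{9}xy^{2} - \tfrac{7}{4}x^{2} + xy - \tfrac{37}{4}x - \tfrac{22}{9}y → -\tfrac{2}{9}xy^{2} - \tfrac{7}{4}x^{2} + \tfrac{5}{6}xy - \tfrac{37}{4}x - \tfrac{22}{9}y - \tfrac{11}{6}
  leading term xy^{2}: subtract (\tfrac{1}{18})·g_2 from -\tfrac{2}{9}xy^{2} - \tfrac{7}{4}x^{2} + \tfrac{5}{6}xy - \tfrac{37}{4}x - \tfrac{22}{9}y - \tfrac{11}{6} → -\tfrac{7}{4}x^{2} + xy - \tfrac{319}{36}x - \tfrac{8}{3}y + \tfrac{2}{9}
  leading term x^{2}: no divisor's leading term divides it; move -\tfrac{7}{4}x^{2} to the remainder.
  leading term xy: no divisor's leading term divides it; move xy to the remainder.
  leading term x: no divisor's leading term divides it; move -\tfrac{319}{36}x to the remainder.
  leading term y: no divisor's leading term divides it; move -\tfrac{8}{3}y to the remainder.
  leading term 1: no divisor's leading term divides it; move \tfrac{2}{9} to the remainder.
The remainder -\tfrac{7}{4}x^{2} + xy - \tfrac{319}{36}x - \tfrac{8}{3}y + \tfrac{2}{9} is nonzero, so it would be added as the next basis element.
This is the inner loop of Buchberger's algorithm — each nonzero remainder becomes a new basis element.

S(g_1, g_2) = -\tfrac{3}{4}x^{2}y - \tfrac{2}{9}xy^{2} - \tfrac{7}{4}x^{2} + xy - \tfrac{37}{4}x - \tfrac{22}{9}y; remainder on division = -\tfrac{7}{4}x^{2} + xy - \tfrac{319}{36}x - \tfrac{8}{3}y + \tfrac{2}{9}.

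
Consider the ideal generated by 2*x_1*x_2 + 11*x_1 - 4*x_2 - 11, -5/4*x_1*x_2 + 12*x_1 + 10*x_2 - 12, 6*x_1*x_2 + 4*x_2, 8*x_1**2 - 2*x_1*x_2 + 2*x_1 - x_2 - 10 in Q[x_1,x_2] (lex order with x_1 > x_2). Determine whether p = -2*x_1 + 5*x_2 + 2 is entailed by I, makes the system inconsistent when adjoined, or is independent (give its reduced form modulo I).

First compute the reduced Gröbner basis of I by Buchberger's algorithm.
f_1 = 2*x_1*x_2 + 11*x_1 - 4*x_2 - 11, LT = x_1*x_2.
f_2 = -5/4*x_1*x_2 + 12*x_1 + 10*x_2 - 12, LT = x_1*x_2.
f_3 = 6*x_1*x_2 + 4*x_2, LT = x_1*x_2.
f_4 = 8*x_1**2 - 2*x_1*x_2 + 2*x_1 - x_2 - 10, LT = x_1**2.

S(f_1,f_2): lcm = x_1*x_2. S = 151/10*x_1 + 6*x_2 - 151/10.
  reduce S modulo (f_1, f_2, f_3, f_4):
  remainder 151/10*x_1 + 6*x_2 - 151/10 ≠ 0; add h_5 = 151/10*x_1 + 6*x_2 - 151/10 to the basis.

S(f_1,f_3): lcm = x_1*x_2. S = 11/2*x_1 - 8/3*x_2 - 11/2.
  reduce S modulo (f_1, f_2, f_3, f_4, h_5):
  remainder -2198/453*x_2 ≠ 0; add h_6 = -2198/453*x_2 to the basis.

The other S-polynomials (S(f_1,f_4), S(f_2,f_3), S(f_2,f_4), S(f_3,f_4), S(f_1,h_5), S(f_2,h_5), S(f_3,h_5), S(f_4,h_5), S(f_1,h_6), S(f_2,h_6), S(f_3,h_6), S(f_4,h_6), S(h_5,h_6)) all reduce to 0 modulo the current basis, so we have a Gröbner basis.
Inter-reduce: drop elements whose leading term is divisible by another's, tail-reduce, and make monic.
Reduced Gröbner basis: {x_1 - 1, x_2}.
Label its elements g_1 = x_1 - 1, g_2 = x_2.

Reduce p = -2*x_1 + 5*x_2 + 2 modulo G:
  leading term x_1: subtract (-2)·g_1 from -2*x_1 + 5*x_2 + 2 → 5*x_2
  leading term x_2: subtract (5)·g_2 from 5*x_2 → 0
  normal form = 0.
Since the normal form is 0, p ∈ I.

The remainder on division by a Gröbner basis is unique — it is the normal form.

-2*x_1 + 5*x_2 + 2 lies in I (it reduces to 0).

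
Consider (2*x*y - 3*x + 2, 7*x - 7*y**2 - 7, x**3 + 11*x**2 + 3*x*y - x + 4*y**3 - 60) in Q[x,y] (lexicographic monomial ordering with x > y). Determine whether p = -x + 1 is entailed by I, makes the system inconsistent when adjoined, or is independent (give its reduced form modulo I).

Adjoining -x + 1 makes the ideal the whole ring: the system is inconsistent.

First compute the reduced Gröbner basis of I by Buchberger's algorithm.
f_1 = 2*x*y - 3*x + 2, LT = x*y.
f_2 = 7*x - 7*y**2 - 7, LT = x.
f_3 = x**3 + 11*x**2 + 3*x*y - x + 4*y**3 - 60, LT = x**3.

S(f_1,f_2): lcm = x*y. S = -3/2*x + y**3 + y + 1.
  leading term x: subtract (-3/14)·f_2 from -3/2*x + y**3 + y + 1 → y**3 - 3/2*y**2 + y - 1/2
  leading term y**3: no divisor's leading term divides it; move y**3 to the remainder.
  leading term y**2: no divisor's leading term divides it; move -3/2*y**2 to the remainder.
  leading term y: no divisor's leading term divides it; move y to the remainder.
  leading term 1: no divisor's leading term divides it; move -1/2 to the remainder.
  remainder y**3 - 3/2*y**2 + y - 1/2 ≠ 0; add h_4 = y**3 - 3/2*y**2 + y - 1/2 to the basis.

S(f_1,f_3): lcm = x**3*y. S = -3/2*x**3 - 11*x**2*y + x**2 - 3*x*y**2 + x*y - 4*y**4 + 60*y.
  leading term x**3: subtract (-3/14*x**2)·f_2 from -3/2*x**3 - 11*x**2*y + x**2 - 3*x*y**2 + x*y - 4*y**4 + 60*y → -3/2*x**2*y**2 - 11*x**2*y - 1/2*x**2 - 3*x*y**2 + x*y - 4*y**4 + 60*y
  leading term x**2*y**2: subtract (-3/4*x*y)·f_1 from -3/2*x**2*y**2 - 11*x**2*y - 1/2*x**2 - 3*x*y**2 + x*y - 4*y**4 + 60*y → -53/4*x**2*y - 1/2*x**2 - 3*x*y**2 + 5/2*x*y - 4*y**4 + 60*y
  leading term x**2*y: subtract (-53/8*x)·f_1 from -53/4*x**2*y - 1/2*x**2 - 3*x*y**2 + 5/2*x*y - 4*y**4 + 60*y → -163/8*x**2 - 3*x*y**2 + 5/2*x*y + 53/4*x - 4*y**4 + 60*y
  leading term x**2: subtract (-163/56*x)·f_2 from -163/8*x**2 - 3*x*y**2 + 5/2*x*y + 53/4*x - 4*y**4 + 60*y → -187/8*x*y**2 + 5/2*x*y - 57/8*x - 4*y**4 + 60*y
  leading term x*y**2: subtract (-187/16*y)·f_1 from -187/8*x*y**2 + 5/2*x*y - 57/8*x - 4*y**4 + 60*y → -521/16*x*y - 57/8*x - 4*y**4 + 667/8*y
  leading term x*y: subtract (-521/32)·f_1 from -521/16*x*y - 57/8*x - 4*y**4 + 667/8*y → -1791/32*x - 4*y**4 + 667/8*y + 521/16
  leading term x: subtract (-1791/224)·f_2 from -1791/32*x - 4*y**4 + 667/8*y + 521/16 → -4*y**4 - 1791/32*y**2 + 667/8*y - 749/32
  leading term y**4: subtract (-4*y)·h_4 from -4*y**4 - 1791/32*y**2 + 667/8*y - 749/32 → -6*y**3 - 1663/32*y**2 + 651/8*y - 749/32
  leading term y**3: subtract (-6)·h_4 from -6*y**3 - 1663/32*y**2 + 651/8*y - 749/32 → -1951/32*y**2 + 699/8*y - 845/32
  leading term y**2: no divisor's leading term divides it; move -1951/32*y**2 to the remainder.
  leading term y: no divisor's leading term divides it; move 699/8*y to the remainder.
  leading term 1: no divisor's leading term divides it; move -845/32 to the remainder.
  remainder -1951/32*y**2 + 699/8*y - 845/32 ≠ 0; add h_5 = -1951/32*y**2 + 699/8*y - 845/32 to the basis.

S(f_2,f_3): lcm = x**3. S = -x**2*y**2 - 12*x**2 - 3*x*y + x - 4*y**3 + 60.
  leading term x**2*y**2: subtract (-1/2*x*y)·f_1 from -x**2*y**2 - 12*x**2 - 3*x*y + x - 4*y**3 + 60 → -3/2*x**2*y - 12*x**2 - 2*x*y + x - 4*y**3 + 60
  leading term x**2*y: subtract (-3/4*x)·f_1 from -3/2*x**2*y - 12*x**2 - 2*x*y + x - 4*y**3 + 60 → -57/4*x**2 - 2*x*y + 5/2*x - 4*y**3 + 60
  leading term x**2: subtract (-57/28*x)·f_2 from -57/4*x**2 - 2*x*y + 5/2*x - 4*y**3 + 60 → -57/4*x*y**2 - 2*x*y - 47/4*x - 4*y**3 + 60
  leading term x*y**2: subtract (-57/8*y)·f_1 from -57/4*x*y**2 - 2*x*y - 47/4*x - 4*y**3 + 60 → -187/8*x*y - 47/4*x - 4*y**3 + 57/4*y + 60
  leading term x*y: subtract (-187/16)·f_1 from -187/8*x*y - 47/4*x - 4*y**3 + 57/4*y + 60 → -749/16*x - 4*y**3 + 57/4*y + 667/8
  leading term x: subtract (-107/16)·f_2 from -749/16*x - 4*y**3 + 57/4*y + 667/8 → -4*y**3 - 749/16*y**2 + 57/4*y + 585/16
  leading term y**3: subtract (-4)·h_4 from -4*y**3 - 749/16*y**2 + 57/4*y + 585/16 → -845/16*y**2 + 73/4*y + 553/16
  leading term y**2: subtract (1690/1951)·h_5 from -845/16*y**2 + 73/4*y + 553/16 → -112058/1951*y + 112058/1951
  leading term y: no divisor's leading term divides it; move -112058/1951*y to the remainder.
  leading term 1: no divisor's leading term divides it; move 112058/1951 to the remainder.
  remainder -112058/1951*y + 112058/1951 ≠ 0; add h_6 = -112058/1951*y + 112058/1951 to the basis.

S(f_1,h_4): lcm = x*y**3. S = -x*y + 1/2*x + y**2.
  leading term x*y: subtract (-1/2)·f_1 from -x*y + 1/2*x + y**2 → -x + y**2 + 1
  leading term x: subtract (-1/7)·f_2 from -x + y**2 + 1 → 0
  remainder 0.

S(f_2,h_4): leading monomials are coprime, so the S-polynomial reduces to 0 (Buchberger's first criterion).
S(f_3,h_4): leading monomials are coprime, so the S-polynomial reduces to 0 (Buchberger's first criterion).
S(f_1,h_5): lcm = x*y**2. S = -261/3902*x*y - 845/1951*x + y.
  leading term x*y: subtract (-261/7804)·f_1 from -261/3902*x*y - 845/1951*x + y → -4163/7804*x + y + 261/3902
  leading term x: subtract (-4163/54628)·f_2 from -4163/7804*x + y + 261/3902 → -4163/7804*y**2 + y - 3641/7804
  leading term y**2: subtract (33304/3806401)·h_5 from -4163/7804*y**2 + y - 3641/7804 → 896464/3806401*y - 896464/3806401
  leading term y: subtract (-8/1951)·h_6 from 896464/3806401*y - 896464/3806401 → 0
  remainder 0.

S(f_2,h_5): leading monomials are coprime, so the S-polynomial reduces to 0 (Buchberger's first criterion).
S(f_3,h_5): leading monomials are coprime, so the S-polynomial reduces to 0 (Buchberger's first criterion).
S(h_4,h_5): lcm = y**3. S = -261/3902*y**2 + 1106/1951*y - 1/2.
  leading term y**2: subtract (4176/3806401)·h_5 from -261/3902*y**2 + 1106/1951*y - 1/2 → 1792928/3806401*y - 1792928/3806401
  leading term y: subtract (-16/1951)·h_6 from 1792928/3806401*y - 1792928/3806401 → 0
  remainder 0.

S(f_1,h_6): lcm = x*y. S = -1/2*x + 1.
  leading term x: subtract (-1/14)·f_2 from -1/2*x + 1 → -1/2*y**2 + 1/2
  leading term y**2: subtract (16/1951)·h_5 from -1/2*y**2 + 1/2 → -1398/1951*y + 1398/1951
  leading term y: subtract (699/56029)·h_6 from -1398/1951*y + 1398/1951 → 0
  remainder 0.

S(f_2,h_6): leading monomials are coprime, so the S-polynomial reduces to 0 (Buchberger's first criterion).
S(f_3,h_6): leading monomials are coprime, so the S-polynomial reduces to 0 (Buchberger's first criterion).
S(h_4,h_6): lcm = y**3. S = -1/2*y**2 + y - 1/2.
  leading term y**2: subtract (16/1951)·h_5 from -1/2*y**2 + y - 1/2 → 553/1951*y - 553/1951
  leading term y: subtract (-553/112058)·h_6 from 553/1951*y - 553/1951 → 0
  remainder 0.

S(h_5,h_6): lcm = y**2. S = -845/1951*y + 845/1951.
  leading term y: subtract (845/112058)·h_6 from -845/1951*y + 845/1951 → 0
  remainder 0.

Every S-polynomial of the final basis reduces to 0, so we have a Gröbner basis.
Inter-reduce: drop elements whose leading term is divisible by another's, tail-reduce, and make monic.
Reduced Gröbner basis: {x - 2, y - 1}.
Label its elements g_1 = x - 2, g_2 = y - 1.

Reduce p = -x + 1 modulo G:
  leading term x: subtract (-1)·g_1 from -x + 1 → -1
  leading term 1: no divisor's leading term divides it; move -1 to the remainder.
  normal form = -1.
The normal form is nonzero, so p ∉ I. Since p minus its normal form lies in I, I + (p) = I + (r) where r = -1; decide whether this ideal is the whole ring.
Here r = -1 is a nonzero constant, hence a unit: 1 ∈ I + (p), the Gröbner basis of I + (p) is {1}, and the enlarged system has no common solution — adjoining p is inconsistent.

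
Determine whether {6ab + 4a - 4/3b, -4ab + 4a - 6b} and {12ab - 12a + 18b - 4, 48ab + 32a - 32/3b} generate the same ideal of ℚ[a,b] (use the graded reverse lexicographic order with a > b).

For a fixed monomial order, each ideal has a unique reduced Gröbner basis; comparing bases decides equality.
Buchberger on the first generating set:
f_1 = 6ab + 4a - 4/3b, LT = ab.
f_2 = -4ab + 4a - 6b, LT = ab.

S(f_1,f_2): lcm = ab. S = 5/3a - 31/18b.
  leading term a: no divisor's leading term divides it; move 5/3a to the remainder.
  leading term b: no divisor's leading term divides it; move -31/18b to the remainder.
  remainder 5/3a - 31/18b ≠ 0; add g_3 = 5/3a - 31/18b to the basis.

S(f_1,g_3): lcm = ab. S = 31/30b² + ⅔a - 2/9b.
  leading term b²: no divisor's leading term divides it; move 31/30b² to the remainder.
  leading term a: subtract (⅖)·g_3 from ⅔a - 2/9b → 7/15b
  leading term b: no divisor's leading term divides it; move 7/15b to the remainder.
  remainder 31/30b² + 7/15b ≠ 0; add g_4 = 31/30b² + 7/15b to the basis.

The other S-polynomials (S(f_2,g_3), S(f_1,g_4), S(f_2,g_4), S(g_3,g_4)) all reduce to 0 modulo the current basis, so we have a Gröbner basis.
Inter-reduce: drop elements whose leading term is divisible by another's, tail-reduce, and make monic.
Reduced Gröbner basis: {b² + 14/31b, a - 31/30b}.

Buchberger on the second generating set:
h_1 = 12ab - 12a + 18b - 4, LT = ab.
h_2 = 48ab + 32a - 32/3b, LT = ab.

S(h_1,h_2): lcm = ab. S = -5/3a + 31/18b - ⅓.
  leading term a: no divisor's leading term divides it; move -5/3a to the remainder.
  leading term b: no divisor's leading term divides it; move 31/18b to the remainder.
  leading term 1: no divisor's leading term divides it; move -⅓ to the remainder.
  remainder -5/3a + 31/18b - ⅓ ≠ 0; add k_3 = -5/3a + 31/18b - ⅓ to the basis.

S(h_1,k_3): lcm = ab. S = 31/30b² - a + 13/10b - ⅓.
  leading term b²: no divisor's leading term divides it; move 31/30b² to the remainder.
  leading term a: subtract (⅗)·k_3 from -a + 13/10b - ⅓ → 4/15b - 2/15
  leading term b: no divisor's leading term divides it; move 4/15b to the remainder.
  leading term 1: no divisor's leading term divides it; move -2/15 to the remainder.
  remainder 31/30b² + 4/15b - 2/15 ≠ 0; add k_4 = 31/30b² + 4/15b - 2/15 to the basis.

The other S-polynomials (S(h_2,k_3), S(h_1,k_4), S(h_2,k_4), S(k_3,k_4)) all reduce to 0 modulo the current basis, so we have a Gröbner basis.
Inter-reduce: drop elements whose leading term is divisible by another's, tail-reduce, and make monic.
Reduced Gröbner basis: {b² + 8/31b - 4/31, a - 31/30b + ⅕}.

Since the reduced bases disagree, the two ideals are not the same.

No, the ideals differ.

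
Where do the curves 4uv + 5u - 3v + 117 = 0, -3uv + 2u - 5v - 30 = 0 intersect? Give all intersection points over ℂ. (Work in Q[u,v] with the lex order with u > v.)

{(-135/23, 96/29), (-5, 4)}

Compute a lex Gröbner basis by Buchberger's algorithm.
f_1 = 4uv + 5u - 3v + 117, LT = uv.
f_2 = -3uv + 2u - 5v - 30, LT = uv.

S(f_1,f_2): lcm = uv. S = 23/12u - 29/12v + 77/4.
  leading term u: no divisor's leading term divides it; move 23/12u to the remainder.
  leading term v: no divisor's leading term divides it; move -29/12v to the remainder.
  leading term 1: no divisor's leading term divides it; move 77/4 to the remainder.
  remainder 23/12u - 29/12v + 77/4 ≠ 0; add h_3 = 23/12u - 29/12v + 77/4 to the basis.

S(f_1,h_3): lcm = uv. S = 5/4u + 29/23v^2 - 993/92v + 117/4.
  leading term u: subtract (15/23)·h_3 from 5/4u + 29/23v^2 - 993/92v + 117/4 → 29/23v^2 - 212/23v + 384/23
  leading term v^2: no divisor's leading term divides it; move 29/23v^2 to the remainder.
  leading term v: no divisor's leading term divides it; move -212/23v to the remainder.
  leading term 1: no divisor's leading term divides it; move 384/23 to the remainder.
  remainder 29/23v^2 - 212/23v + 384/23 ≠ 0; add h_4 = 29/23v^2 - 212/23v + 384/23 to the basis.

The other S-polynomials (S(f_2,h_3), S(f_1,h_4), S(f_2,h_4), S(h_3,h_4)) all reduce to 0 modulo the current basis, so we have a Gröbner basis.
Inter-reduce: drop elements whose leading term is divisible by another's, tail-reduce, and make monic.
Reduced Gröbner basis: {u - 29/23v + 231/23, v^2 - 212/29v + 384/29}.

The lex basis is triangular: the last element involves only v. Solving v^2 - 212/29v + 384/29 = 0 gives v ∈ {96/29, 4}; substituting each value into the earlier elements determines the remaining variables.
  v = 96/29: the earlier basis element becomes u + 135/23 = 0, giving u = -135/23 — point (-135/23, 96/29).
  v = 4: the earlier basis element becomes u + 5 = 0, giving u = -5 — point (-5, 4).
Each listed point satisfies every original equation (direct substitution).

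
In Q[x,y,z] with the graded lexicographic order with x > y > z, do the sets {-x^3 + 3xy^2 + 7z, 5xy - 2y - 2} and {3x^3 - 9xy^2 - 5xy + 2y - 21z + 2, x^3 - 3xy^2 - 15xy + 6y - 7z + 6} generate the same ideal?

Yes, the ideals are equal.

Since reduced Gröbner bases are canonical representatives of ideals under a given ordering, it suffices to compute and compare them.
Buchberger on the first generating set:
f_1 = -x^3 + 3xy^2 + 7z, LT = x^3.
f_2 = 5xy - 2y - 2, LT = xy.

S(f_1,f_2): lcm = x^3y. S = -3xy^3 + 2/5x^2y + 2/5x^2 - 7yz.
  leading term xy^3: subtract (-3/5y^2)·f_2 from -3xy^3 + 2/5x^2y + 2/5x^2 - 7yz → 2/5x^2y - 6/5y^3 + 2/5x^2 - 6/5y^2 - 7yz
  leading term x^2y: subtract (2/25x)·f_2 from 2/5x^2y - 6/5y^3 + 2/5x^2 - 6/5y^2 - 7yz → -6/5y^3 + 2/5x^2 + 4/25xy - 6/5y^2 - 7yz + 4/25x
  leading term y^3: no divisor's leading term divides it; move -6/5y^3 to the remainder.
  leading term x^2: no divisor's leading term divides it; move 2/5x^2 to the remainder.
  leading term xy: subtract (4/125)·f_2 from 4/25xy - 6/5y^2 - 7yz + 4/25x → -6/5y^2 - 7yz + 4/25x + 8/125y + 8/125
  leading term y^2: no divisor's leading term divides it; move -6/5y^2 to the remainder.
  leading term yz: no divisor's leading term divides it; move -7yz to the remainder.
  leading term x: no divisor's leading term divides it; move 4/25x to the remainder.
  leading term y: no divisor's leading term divides it; move 8/125y to the remainder.
  leading term 1: no divisor's leading term divides it; move 8/125 to the remainder.
  remainder -6/5y^3 + 2/5x^2 - 6/5y^2 - 7yz + 4/25x + 8/125y + 8/125 ≠ 0; add g_3 = -6/5y^3 + 2/5x^2 - 6/5y^2 - 7yz + 4/25x + 8/125y + 8/125 to the basis.

S(f_1,g_3): leading monomials are coprime, so the S-polynomial reduces to 0 (Buchberger's first criterion).
S(f_2,g_3): lcm = xy^3. S = 1/3x^3 - xy^2 - 35/6xyz - 2/5y^3 + 2/15x^2 + 4/75xy - 2/5y^2 + 4/75x.
  leading term x^3: subtract (-1/3)·f_1 from 1/3x^3 - xy^2 - 35/6xyz - 2/5y^3 + 2/15x^2 + 4/75xy - 2/5y^2 + 4/75x → -35/6xyz - 2/5y^3 + 2/15x^2 + 4/75xy - 2/5y^2 + 4/75x + 7/3z
  leading term xyz: subtract (-7/6z)·f_2 from -35/6xyz - 2/5y^3 + 2/15x^2 + 4/75xy - 2/5y^2 + 4/75x + 7/3z → -2/5y^3 + 2/15x^2 + 4/75xy - 2/5y^2 - 7/3yz + 4/75x
  leading term y^3: subtract (1/3)·g_3 from -2/5y^3 + 2/15x^2 + 4/75xy - 2/5y^2 - 7/3yz + 4/75x → 4/75xy - 8/375y - 8/375
  leading term xy: subtract (4/375)·f_2 from 4/75xy - 8/375y - 8/375 → 0
  remainder 0.

Every S-polynomial of the final basis reduces to 0, so we have a Gröbner basis.
Inter-reduce: drop elements whose leading term is divisible by another's, tail-reduce, and make monic.
Reduced Gröbner basis: {x^3 - 6/5y^2 - 6/5y - 7z, y^3 - 1/3x^2 + y^2 + 35/6yz - 2/15x - 4/75y - 4/75, xy - 2/5y - 2/5}.

Buchberger on the second generating set:
h_1 = 3x^3 - 9xy^2 - 5xy + 2y - 21z + 2, LT = x^3.
h_2 = x^3 - 3xy^2 - 15xy + 6y - 7z + 6, LT = x^3.

S(h_1,h_2): lcm = x^3. S = 40/3xy - 16/3y - 16/3.
  leading term xy: no divisor's leading term divides it; move 40/3xy to the remainder.
  leading term y: no divisor's leading term divides it; move -16/3y to the remainder.
  leading term 1: no divisor's leading term divides it; move -16/3 to the remainder.
  remainder 40/3xy - 16/3y - 16/3 ≠ 0; add k_3 = 40/3xy - 16/3y - 16/3 to the basis.

S(h_1,k_3): lcm = x^3y. S = -3xy^3 + 2/5x^2y - 5/3xy^2 + 2/5x^2 + 2/3y^2 - 7yz + 2/3y.
  leading term xy^3: subtract (-9/40y^2)·k_3 from -3xy^3 + 2/5x^2y - 5/3xy^2 + 2/5x^2 + 2/3y^2 - 7yz + 2/3y → 2/5x^2y - 5/3xy^2 - 6/5y^3 + 2/5x^2 - 8/15y^2 - 7yz + 2/3y
  leading term x^2y: subtract (3/100x)·k_3 from 2/5x^2y - 5/3xy^2 - 6/5y^3 + 2/5x^2 - 8/15y^2 - 7yz + 2/3y → -5/3xy^2 - 6/5y^3 + 2/5x^2 + 4/25xy - 8/15y^2 - 7yz + 4/25x + 2/3y
  leading term xy^2: subtract (-1/8y)·k_3 from -5/3xy^2 - 6/5y^3 + 2/5x^2 + 4/25xy - 8/15y^2 - 7yz + 4/25x + 2/3y → -6/5y^3 + 2/5x^2 + 4/25xy - 6/5y^2 - 7yz + 4/25x
  leading term y^3: no divisor's leading term divides it; move -6/5y^3 to the remainder.
  leading term x^2: no divisor's leading term divides it; move 2/5x^2 to the remainder.
  leading term xy: subtract (3/250)·k_3 from 4/25xy - 6/5y^2 - 7yz + 4/25x → -6/5y^2 - 7yz + 4/25x + 8/125y + 8/125
  leading term y^2: no divisor's leading term divides it; move -6/5y^2 to the remainder.
  leading term yz: no divisor's leading term divides it; move -7yz to the remainder.
  leading term x: no divisor's leading term divides it; move 4/25x to the remainder.
  leading term y: no divisor's leading term divides it; move 8/125y to the remainder.
  leading term 1: no divisor's leading term divides it; move 8/125 to the remainder.
  remainder -6/5y^3 + 2/5x^2 - 6/5y^2 - 7yz + 4/25x + 8/125y + 8/125 ≠ 0; add k_4 = -6/5y^3 + 2/5x^2 - 6/5y^2 - 7yz + 4/25x + 8/125y + 8/125 to the basis.

S(h_2,k_3): lcm = x^3y. S = -3xy^3 + 2/5x^2y - 15xy^2 + 2/5x^2 + 6y^2 - 7yz + 6y.
  leading term xy^3: subtract (-9/40y^2)·k_3 from -3xy^3 + 2/5x^2y - 15xy^2 + 2/5x^2 + 6y^2 - 7yz + 6y → 2/5x^2y - 15xy^2 - 6/5y^3 + 2/5x^2 + 24/5y^2 - 7yz + 6y
  leading term x^2y: subtract (3/100x)·k_3 from 2/5x^2y - 15xy^2 - 6/5y^3 + 2/5x^2 + 24/5y^2 - 7yz + 6y → -15xy^2 - 6/5y^3 + 2/5x^2 + 4/25xy + 24/5y^2 - 7yz + 4/25x + 6y
  leading term xy^2: subtract (-9/8y)·k_3 from -15xy^2 - 6/5y^3 + 2/5x^2 + 4/25xy + 24/5y^2 - 7yz + 4/25x + 6y → -6/5y^3 + 2/5x^2 + 4/25xy - 6/5y^2 - 7yz + 4/25x
  leading term y^3: subtract (1)·k_4 from -6/5y^3 + 2/5x^2 + 4/25xy - 6/5y^2 - 7yz + 4/25x → 4/25xy - 8/125y - 8/125
  leading term xy: subtract (3/250)·k_3 from 4/25xy - 8/125y - 8/125 → 0
  remainder 0.

S(h_1,k_4): leading monomials are coprime, so the S-polynomial reduces to 0 (Buchberger's first criterion).
S(h_2,k_4): leading monomials are coprime, so the S-polynomial reduces to 0 (Buchberger's first criterion).
S(k_3,k_4): lcm = xy^3. S = 1/3x^3 - xy^2 - 35/6xyz - 2/5y^3 + 2/15x^2 + 4/75xy - 2/5y^2 + 4/75x.
  leading term x^3: subtract (1/9)·h_1 from 1/3x^3 - xy^2 - 35/6xyz - 2/5y^3 + 2/15x^2 + 4/75xy - 2/5y^2 + 4/75x → -35/6xyz - 2/5y^3 + 2/15x^2 + 137/225xy - 2/5y^2 + 4/75x - 2/9y + 7/3z - 2/9
  leading term xyz: subtract (-7/16z)·k_3 from -35/6xyz - 2/5y^3 + 2/15x^2 + 137/225xy - 2/5y^2 + 4/75x - 2/9y + 7/3z - 2/9 → -2/5y^3 + 2/15x^2 + 137/225xy - 2/5y^2 - 7/3yz + 4/75x - 2/9y - 2/9
  leading term y^3: subtract (1/3)·k_4 from -2/5y^3 + 2/15x^2 + 137/225xy - 2/5y^2 - 7/3yz + 4/75x - 2/9y - 2/9 → 137/225xy - 274/1125y - 274/1125
  leading term xy: subtract (137/3000)·k_3 from 137/225xy - 274/1125y - 274/1125 → 0
  remainder 0.

Every S-polynomial of the final basis reduces to 0, so we have a Gröbner basis.
Inter-reduce: drop elements whose leading term is divisible by another's, tail-reduce, and make monic.
Reduced Gröbner basis: {x^3 - 6/5y^2 - 6/5y - 7z, y^3 - 1/3x^2 + y^2 + 35/6yz - 2/15x - 4/75y - 4/75, xy - 2/5y - 2/5}.

Same reduced basis, so the two generating sets span the same ideal.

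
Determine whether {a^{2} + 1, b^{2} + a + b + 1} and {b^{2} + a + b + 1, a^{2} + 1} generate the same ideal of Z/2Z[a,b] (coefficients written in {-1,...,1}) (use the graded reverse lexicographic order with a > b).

Since reduced Gröbner bases are canonical representatives of ideals under a given ordering, it suffices to compute and compare them.
Buchberger on the first generating set:
f_1 = a^{2} + 1, LT = a^{2}.
f_2 = b^{2} + a + b + 1, LT = b^{2}.

The S-polynomials (S(f_1,f_2)) all reduce to 0 modulo the current basis, so we have a Gröbner basis.
Inter-reduce: drop elements whose leading term is divisible by another's, tail-reduce, and make monic.
Reduced Gröbner basis: {a^{2} + 1, b^{2} + a + b + 1}.

Buchberger on the second generating set:
h_1 = b^{2} + a + b + 1, LT = b^{2}.
h_2 = a^{2} + 1, LT = a^{2}.

The S-polynomials (S(h_1,h_2)) all reduce to 0 modulo the current basis, so we have a Gröbner basis.
Inter-reduce: drop elements whose leading term is divisible by another's, tail-reduce, and make monic.
Reduced Gröbner basis: {a^{2} + 1, b^{2} + a + b + 1}.

These coincide, so the ideals are equal.
The same test decides containment: I ⊆ J iff every generator of I reduces to 0 modulo a Gröbner basis of J.

Yes, the ideals are equal.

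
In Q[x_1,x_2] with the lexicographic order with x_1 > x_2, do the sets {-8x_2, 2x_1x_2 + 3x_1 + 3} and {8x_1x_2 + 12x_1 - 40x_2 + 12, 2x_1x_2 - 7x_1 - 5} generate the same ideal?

Since reduced Gröbner bases are canonical representatives of ideals under a given ordering, it suffices to compute and compare them.
Buchberger on the first generating set:
f_1 = -8x_2, LT = x_2.
f_2 = 2x_1x_2 + 3x_1 + 3, LT = x_1x_2.

S(f_1,f_2): lcm = x_1x_2. S = -3/2x_1 - 3/2.
  leading term x_1: no divisor's leading term divides it; move -3/2x_1 to the remainder.
  leading term 1: no divisor's leading term divides it; move -3/2 to the remainder.
  remainder -3/2x_1 - 3/2 ≠ 0; add g_3 = -3/2x_1 - 3/2 to the basis.

S(f_1,g_3): leading monomials are coprime, so the S-polynomial reduces to 0 (Buchberger's first criterion).
S(f_2,g_3): lcm = x_1x_2. S = 3/2x_1 - x_2 + 3/2.
  leading term x_1: subtract (-1)·g_3 from 3/2x_1 - x_2 + 3/2 → -x_2
  leading term x_2: subtract (1/8)·f_1 from -x_2 → 0
  remainder 0.

Every S-polynomial of the final basis reduces to 0, so we have a Gröbner basis.
Inter-reduce: drop elements whose leading term is divisible by another's, tail-reduce, and make monic.
Reduced Gröbner basis: {x_1 + 1, x_2}.

Buchberger on the second generating set:
h_1 = 8x_1x_2 + 12x_1 - 40x_2 + 12, LT = x_1x_2.
h_2 = 2x_1x_2 - 7x_1 - 5, LT = x_1x_2.

S(h_1,h_2): lcm = x_1x_2. S = 5x_1 - 5x_2 + 4.
  leading term x_1: no divisor's leading term divides it; move 5x_1 to the remainder.
  leading term x_2: no divisor's leading term divides it; move -5x_2 to the remainder.
  leading term 1: no divisor's leading term divides it; move 4 to the remainder.
  remainder 5x_1 - 5x_2 + 4 ≠ 0; add k_3 = 5x_1 - 5x_2 + 4 to the basis.

S(h_1,k_3): lcm = x_1x_2. S = 3/2x_1 + x_2^2 - 29/5x_2 + 3/2.
  leading term x_1: subtract (3/10)·k_3 from 3/2x_1 + x_2^2 - 29/5x_2 + 3/2 → x_2^2 - 43/10x_2 + 3/10
  leading term x_2^2: no divisor's leading term divides it; move x_2^2 to the remainder.
  leading term x_2: no divisor's leading term divides it; move -43/10x_2 to the remainder.
  leading term 1: no divisor's leading term divides it; move 3/10 to the remainder.
  remainder x_2^2 - 43/10x_2 + 3/10 ≠ 0; add k_4 = x_2^2 - 43/10x_2 + 3/10 to the basis.

S(h_2,k_3): lcm = x_1x_2. S = -7/2x_1 + x_2^2 - 4/5x_2 - 5/2.
  leading term x_1: subtract (-7/10)·k_3 from -7/2x_1 + x_2^2 - 4/5x_2 - 5/2 → x_2^2 - 43/10x_2 + 3/10
  leading term x_2^2: subtract (1)·k_4 from x_2^2 - 43/10x_2 + 3/10 → 0
  remainder 0.

S(h_1,k_4): lcm = x_1x_2^2. S = 29/5x_1x_2 - 3/10x_1 - 5x_2^2 + 3/2x_2.
  leading term x_1x_2: subtract (29/40)·h_1 from 29/5x_1x_2 - 3/10x_1 - 5x_2^2 + 3/2x_2 → -9x_1 - 5x_2^2 + 61/2x_2 - 87/10
  leading term x_1: subtract (-9/5)·k_3 from -9x_1 - 5x_2^2 + 61/2x_2 - 87/10 → -5x_2^2 + 43/2x_2 - 3/2
  leading term x_2^2: subtract (-5)·k_4 from -5x_2^2 + 43/2x_2 - 3/2 → 0
  remainder 0.

S(h_2,k_4): lcm = x_1x_2^2. S = 4/5x_1x_2 - 3/10x_1 - 5/2x_2.
  leading term x_1x_2: subtract (1/10)·h_1 from 4/5x_1x_2 - 3/10x_1 - 5/2x_2 → -3/2x_1 + 3/2x_2 - 6/5
  leading term x_1: subtract (-3/10)·k_3 from -3/2x_1 + 3/2x_2 - 6/5 → 0
  remainder 0.

S(k_3,k_4): leading monomials are coprime, so the S-polynomial reduces to 0 (Buchberger's first criterion).
Every S-polynomial of the final basis reduces to 0, so we have a Gröbner basis.
Inter-reduce: drop elements whose leading term is divisible by another's, tail-reduce, and make monic.
Reduced Gröbner basis: {x_1 - x_2 + 4/5, x_2^2 - 43/10x_2 + 3/10}.

These differ, so the ideals are not equal.

No, the ideals differ.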